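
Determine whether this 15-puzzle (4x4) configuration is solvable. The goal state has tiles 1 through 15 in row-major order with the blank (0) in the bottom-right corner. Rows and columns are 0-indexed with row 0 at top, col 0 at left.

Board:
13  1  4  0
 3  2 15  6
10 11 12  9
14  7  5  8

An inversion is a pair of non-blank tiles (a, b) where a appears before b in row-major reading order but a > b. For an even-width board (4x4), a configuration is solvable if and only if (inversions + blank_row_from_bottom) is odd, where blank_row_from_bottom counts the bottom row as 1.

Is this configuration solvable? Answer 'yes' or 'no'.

Answer: no

Derivation:
Inversions: 44
Blank is in row 0 (0-indexed from top), which is row 4 counting from the bottom (bottom = 1).
44 + 4 = 48, which is even, so the puzzle is not solvable.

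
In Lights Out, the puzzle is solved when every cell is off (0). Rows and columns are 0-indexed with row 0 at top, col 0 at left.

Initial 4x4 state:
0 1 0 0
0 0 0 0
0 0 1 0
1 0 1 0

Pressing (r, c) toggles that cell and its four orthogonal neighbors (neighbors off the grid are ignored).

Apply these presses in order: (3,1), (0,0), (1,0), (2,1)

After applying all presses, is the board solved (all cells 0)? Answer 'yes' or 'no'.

Answer: yes

Derivation:
After press 1 at (3,1):
0 1 0 0
0 0 0 0
0 1 1 0
0 1 0 0

After press 2 at (0,0):
1 0 0 0
1 0 0 0
0 1 1 0
0 1 0 0

After press 3 at (1,0):
0 0 0 0
0 1 0 0
1 1 1 0
0 1 0 0

After press 4 at (2,1):
0 0 0 0
0 0 0 0
0 0 0 0
0 0 0 0

Lights still on: 0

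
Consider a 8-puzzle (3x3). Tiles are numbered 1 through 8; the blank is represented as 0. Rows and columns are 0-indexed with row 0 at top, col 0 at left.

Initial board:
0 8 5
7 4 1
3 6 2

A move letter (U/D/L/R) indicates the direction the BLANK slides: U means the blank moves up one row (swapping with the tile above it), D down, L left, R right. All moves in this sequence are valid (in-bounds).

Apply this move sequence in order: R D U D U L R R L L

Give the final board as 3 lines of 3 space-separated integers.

After move 1 (R):
8 0 5
7 4 1
3 6 2

After move 2 (D):
8 4 5
7 0 1
3 6 2

After move 3 (U):
8 0 5
7 4 1
3 6 2

After move 4 (D):
8 4 5
7 0 1
3 6 2

After move 5 (U):
8 0 5
7 4 1
3 6 2

After move 6 (L):
0 8 5
7 4 1
3 6 2

After move 7 (R):
8 0 5
7 4 1
3 6 2

After move 8 (R):
8 5 0
7 4 1
3 6 2

After move 9 (L):
8 0 5
7 4 1
3 6 2

After move 10 (L):
0 8 5
7 4 1
3 6 2

Answer: 0 8 5
7 4 1
3 6 2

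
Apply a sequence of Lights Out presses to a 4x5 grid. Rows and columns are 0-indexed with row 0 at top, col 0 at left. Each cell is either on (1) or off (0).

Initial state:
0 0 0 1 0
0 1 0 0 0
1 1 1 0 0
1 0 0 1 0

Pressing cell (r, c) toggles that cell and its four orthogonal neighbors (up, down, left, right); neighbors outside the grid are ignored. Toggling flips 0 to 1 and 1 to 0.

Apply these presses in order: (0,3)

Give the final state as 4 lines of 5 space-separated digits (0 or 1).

Answer: 0 0 1 0 1
0 1 0 1 0
1 1 1 0 0
1 0 0 1 0

Derivation:
After press 1 at (0,3):
0 0 1 0 1
0 1 0 1 0
1 1 1 0 0
1 0 0 1 0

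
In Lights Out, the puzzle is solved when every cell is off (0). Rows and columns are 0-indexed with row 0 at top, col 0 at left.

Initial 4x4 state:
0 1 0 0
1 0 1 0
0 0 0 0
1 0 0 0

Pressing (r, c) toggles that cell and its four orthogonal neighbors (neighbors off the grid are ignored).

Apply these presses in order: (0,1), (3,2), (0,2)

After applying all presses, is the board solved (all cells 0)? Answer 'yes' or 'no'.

Answer: no

Derivation:
After press 1 at (0,1):
1 0 1 0
1 1 1 0
0 0 0 0
1 0 0 0

After press 2 at (3,2):
1 0 1 0
1 1 1 0
0 0 1 0
1 1 1 1

After press 3 at (0,2):
1 1 0 1
1 1 0 0
0 0 1 0
1 1 1 1

Lights still on: 10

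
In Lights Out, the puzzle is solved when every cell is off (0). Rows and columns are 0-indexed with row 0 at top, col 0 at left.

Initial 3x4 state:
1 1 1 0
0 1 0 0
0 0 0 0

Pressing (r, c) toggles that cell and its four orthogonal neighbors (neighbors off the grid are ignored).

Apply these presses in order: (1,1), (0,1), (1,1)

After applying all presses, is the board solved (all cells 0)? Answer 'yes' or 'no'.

After press 1 at (1,1):
1 0 1 0
1 0 1 0
0 1 0 0

After press 2 at (0,1):
0 1 0 0
1 1 1 0
0 1 0 0

After press 3 at (1,1):
0 0 0 0
0 0 0 0
0 0 0 0

Lights still on: 0

Answer: yes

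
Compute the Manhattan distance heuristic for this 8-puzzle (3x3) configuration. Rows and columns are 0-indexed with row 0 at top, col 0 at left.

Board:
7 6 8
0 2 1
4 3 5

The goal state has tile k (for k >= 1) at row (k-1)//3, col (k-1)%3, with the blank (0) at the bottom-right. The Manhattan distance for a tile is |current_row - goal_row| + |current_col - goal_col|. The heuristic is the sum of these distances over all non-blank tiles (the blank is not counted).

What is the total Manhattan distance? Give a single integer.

Tile 7: (0,0)->(2,0) = 2
Tile 6: (0,1)->(1,2) = 2
Tile 8: (0,2)->(2,1) = 3
Tile 2: (1,1)->(0,1) = 1
Tile 1: (1,2)->(0,0) = 3
Tile 4: (2,0)->(1,0) = 1
Tile 3: (2,1)->(0,2) = 3
Tile 5: (2,2)->(1,1) = 2
Sum: 2 + 2 + 3 + 1 + 3 + 1 + 3 + 2 = 17

Answer: 17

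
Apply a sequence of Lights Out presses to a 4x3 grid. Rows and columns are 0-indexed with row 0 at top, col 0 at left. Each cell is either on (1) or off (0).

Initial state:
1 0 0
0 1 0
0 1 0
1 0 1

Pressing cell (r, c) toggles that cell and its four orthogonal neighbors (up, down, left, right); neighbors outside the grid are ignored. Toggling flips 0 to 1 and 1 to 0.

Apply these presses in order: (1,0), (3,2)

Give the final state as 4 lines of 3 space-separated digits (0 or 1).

Answer: 0 0 0
1 0 0
1 1 1
1 1 0

Derivation:
After press 1 at (1,0):
0 0 0
1 0 0
1 1 0
1 0 1

After press 2 at (3,2):
0 0 0
1 0 0
1 1 1
1 1 0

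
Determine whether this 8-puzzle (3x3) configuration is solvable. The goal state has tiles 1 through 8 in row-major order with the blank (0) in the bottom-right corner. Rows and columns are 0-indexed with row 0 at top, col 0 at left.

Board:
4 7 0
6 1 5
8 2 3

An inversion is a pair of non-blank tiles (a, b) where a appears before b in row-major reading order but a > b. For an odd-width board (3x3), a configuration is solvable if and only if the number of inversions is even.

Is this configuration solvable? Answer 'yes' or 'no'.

Inversions (pairs i<j in row-major order where tile[i] > tile[j] > 0): 16
16 is even, so the puzzle is solvable.

Answer: yes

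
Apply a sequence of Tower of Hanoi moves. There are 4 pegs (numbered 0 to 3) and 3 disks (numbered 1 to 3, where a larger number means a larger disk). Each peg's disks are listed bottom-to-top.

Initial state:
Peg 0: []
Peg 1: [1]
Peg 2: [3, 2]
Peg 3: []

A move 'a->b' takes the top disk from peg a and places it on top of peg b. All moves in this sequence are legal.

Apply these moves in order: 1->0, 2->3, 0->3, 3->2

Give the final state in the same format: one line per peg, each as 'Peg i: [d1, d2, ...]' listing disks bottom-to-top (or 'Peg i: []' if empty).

Answer: Peg 0: []
Peg 1: []
Peg 2: [3, 1]
Peg 3: [2]

Derivation:
After move 1 (1->0):
Peg 0: [1]
Peg 1: []
Peg 2: [3, 2]
Peg 3: []

After move 2 (2->3):
Peg 0: [1]
Peg 1: []
Peg 2: [3]
Peg 3: [2]

After move 3 (0->3):
Peg 0: []
Peg 1: []
Peg 2: [3]
Peg 3: [2, 1]

After move 4 (3->2):
Peg 0: []
Peg 1: []
Peg 2: [3, 1]
Peg 3: [2]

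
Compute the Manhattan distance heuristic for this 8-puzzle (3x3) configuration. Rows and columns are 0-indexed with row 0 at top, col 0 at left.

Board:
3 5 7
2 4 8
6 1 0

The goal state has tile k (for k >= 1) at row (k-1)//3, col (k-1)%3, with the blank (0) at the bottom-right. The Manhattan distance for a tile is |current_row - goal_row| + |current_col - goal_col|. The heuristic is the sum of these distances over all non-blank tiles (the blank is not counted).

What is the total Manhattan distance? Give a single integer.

Tile 3: at (0,0), goal (0,2), distance |0-0|+|0-2| = 2
Tile 5: at (0,1), goal (1,1), distance |0-1|+|1-1| = 1
Tile 7: at (0,2), goal (2,0), distance |0-2|+|2-0| = 4
Tile 2: at (1,0), goal (0,1), distance |1-0|+|0-1| = 2
Tile 4: at (1,1), goal (1,0), distance |1-1|+|1-0| = 1
Tile 8: at (1,2), goal (2,1), distance |1-2|+|2-1| = 2
Tile 6: at (2,0), goal (1,2), distance |2-1|+|0-2| = 3
Tile 1: at (2,1), goal (0,0), distance |2-0|+|1-0| = 3
Sum: 2 + 1 + 4 + 2 + 1 + 2 + 3 + 3 = 18

Answer: 18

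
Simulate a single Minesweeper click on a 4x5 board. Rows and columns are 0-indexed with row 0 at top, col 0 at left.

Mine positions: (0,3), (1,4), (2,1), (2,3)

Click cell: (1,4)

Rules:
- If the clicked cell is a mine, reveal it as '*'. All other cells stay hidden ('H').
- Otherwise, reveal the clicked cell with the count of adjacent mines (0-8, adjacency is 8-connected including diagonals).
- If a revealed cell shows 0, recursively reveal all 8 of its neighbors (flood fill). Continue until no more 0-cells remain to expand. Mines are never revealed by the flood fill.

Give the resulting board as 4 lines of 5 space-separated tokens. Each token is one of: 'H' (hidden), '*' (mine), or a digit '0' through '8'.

H H H H H
H H H H *
H H H H H
H H H H H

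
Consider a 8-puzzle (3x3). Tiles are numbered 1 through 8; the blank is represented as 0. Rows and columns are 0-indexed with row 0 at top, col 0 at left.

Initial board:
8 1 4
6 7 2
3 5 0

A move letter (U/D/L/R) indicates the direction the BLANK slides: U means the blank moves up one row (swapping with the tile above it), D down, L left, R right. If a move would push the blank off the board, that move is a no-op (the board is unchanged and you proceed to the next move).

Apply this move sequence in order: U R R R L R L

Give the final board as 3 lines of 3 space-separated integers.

After move 1 (U):
8 1 4
6 7 0
3 5 2

After move 2 (R):
8 1 4
6 7 0
3 5 2

After move 3 (R):
8 1 4
6 7 0
3 5 2

After move 4 (R):
8 1 4
6 7 0
3 5 2

After move 5 (L):
8 1 4
6 0 7
3 5 2

After move 6 (R):
8 1 4
6 7 0
3 5 2

After move 7 (L):
8 1 4
6 0 7
3 5 2

Answer: 8 1 4
6 0 7
3 5 2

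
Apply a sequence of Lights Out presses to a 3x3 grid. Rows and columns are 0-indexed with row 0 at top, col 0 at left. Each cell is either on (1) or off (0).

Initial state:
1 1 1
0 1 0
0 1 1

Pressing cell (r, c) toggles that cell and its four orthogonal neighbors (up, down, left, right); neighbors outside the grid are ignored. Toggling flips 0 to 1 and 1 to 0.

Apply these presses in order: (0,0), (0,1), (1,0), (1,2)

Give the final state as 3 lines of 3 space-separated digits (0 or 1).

After press 1 at (0,0):
0 0 1
1 1 0
0 1 1

After press 2 at (0,1):
1 1 0
1 0 0
0 1 1

After press 3 at (1,0):
0 1 0
0 1 0
1 1 1

After press 4 at (1,2):
0 1 1
0 0 1
1 1 0

Answer: 0 1 1
0 0 1
1 1 0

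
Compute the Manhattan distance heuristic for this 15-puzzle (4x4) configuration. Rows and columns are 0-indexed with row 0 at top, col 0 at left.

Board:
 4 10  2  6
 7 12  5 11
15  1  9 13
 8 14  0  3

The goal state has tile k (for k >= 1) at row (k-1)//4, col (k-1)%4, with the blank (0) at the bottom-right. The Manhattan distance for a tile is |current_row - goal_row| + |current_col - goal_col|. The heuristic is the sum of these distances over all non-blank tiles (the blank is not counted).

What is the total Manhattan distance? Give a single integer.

Tile 4: at (0,0), goal (0,3), distance |0-0|+|0-3| = 3
Tile 10: at (0,1), goal (2,1), distance |0-2|+|1-1| = 2
Tile 2: at (0,2), goal (0,1), distance |0-0|+|2-1| = 1
Tile 6: at (0,3), goal (1,1), distance |0-1|+|3-1| = 3
Tile 7: at (1,0), goal (1,2), distance |1-1|+|0-2| = 2
Tile 12: at (1,1), goal (2,3), distance |1-2|+|1-3| = 3
Tile 5: at (1,2), goal (1,0), distance |1-1|+|2-0| = 2
Tile 11: at (1,3), goal (2,2), distance |1-2|+|3-2| = 2
Tile 15: at (2,0), goal (3,2), distance |2-3|+|0-2| = 3
Tile 1: at (2,1), goal (0,0), distance |2-0|+|1-0| = 3
Tile 9: at (2,2), goal (2,0), distance |2-2|+|2-0| = 2
Tile 13: at (2,3), goal (3,0), distance |2-3|+|3-0| = 4
Tile 8: at (3,0), goal (1,3), distance |3-1|+|0-3| = 5
Tile 14: at (3,1), goal (3,1), distance |3-3|+|1-1| = 0
Tile 3: at (3,3), goal (0,2), distance |3-0|+|3-2| = 4
Sum: 3 + 2 + 1 + 3 + 2 + 3 + 2 + 2 + 3 + 3 + 2 + 4 + 5 + 0 + 4 = 39

Answer: 39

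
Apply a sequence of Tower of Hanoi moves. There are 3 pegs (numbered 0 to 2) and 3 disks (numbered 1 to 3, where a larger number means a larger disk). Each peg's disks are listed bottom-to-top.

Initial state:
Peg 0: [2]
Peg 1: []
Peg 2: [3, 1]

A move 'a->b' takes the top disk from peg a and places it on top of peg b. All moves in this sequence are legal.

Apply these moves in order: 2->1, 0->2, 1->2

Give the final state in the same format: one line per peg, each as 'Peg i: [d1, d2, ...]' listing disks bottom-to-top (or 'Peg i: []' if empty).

Answer: Peg 0: []
Peg 1: []
Peg 2: [3, 2, 1]

Derivation:
After move 1 (2->1):
Peg 0: [2]
Peg 1: [1]
Peg 2: [3]

After move 2 (0->2):
Peg 0: []
Peg 1: [1]
Peg 2: [3, 2]

After move 3 (1->2):
Peg 0: []
Peg 1: []
Peg 2: [3, 2, 1]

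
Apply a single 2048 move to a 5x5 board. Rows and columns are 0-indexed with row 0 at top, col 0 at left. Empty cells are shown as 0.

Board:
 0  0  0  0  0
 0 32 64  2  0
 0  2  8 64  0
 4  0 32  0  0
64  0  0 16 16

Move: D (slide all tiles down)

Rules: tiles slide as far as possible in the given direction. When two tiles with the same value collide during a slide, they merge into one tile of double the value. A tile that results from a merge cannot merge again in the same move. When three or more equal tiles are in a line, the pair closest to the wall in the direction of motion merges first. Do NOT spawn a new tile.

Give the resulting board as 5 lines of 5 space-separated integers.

Answer:  0  0  0  0  0
 0  0  0  0  0
 0  0 64  2  0
 4 32  8 64  0
64  2 32 16 16

Derivation:
Slide down:
col 0: [0, 0, 0, 4, 64] -> [0, 0, 0, 4, 64]
col 1: [0, 32, 2, 0, 0] -> [0, 0, 0, 32, 2]
col 2: [0, 64, 8, 32, 0] -> [0, 0, 64, 8, 32]
col 3: [0, 2, 64, 0, 16] -> [0, 0, 2, 64, 16]
col 4: [0, 0, 0, 0, 16] -> [0, 0, 0, 0, 16]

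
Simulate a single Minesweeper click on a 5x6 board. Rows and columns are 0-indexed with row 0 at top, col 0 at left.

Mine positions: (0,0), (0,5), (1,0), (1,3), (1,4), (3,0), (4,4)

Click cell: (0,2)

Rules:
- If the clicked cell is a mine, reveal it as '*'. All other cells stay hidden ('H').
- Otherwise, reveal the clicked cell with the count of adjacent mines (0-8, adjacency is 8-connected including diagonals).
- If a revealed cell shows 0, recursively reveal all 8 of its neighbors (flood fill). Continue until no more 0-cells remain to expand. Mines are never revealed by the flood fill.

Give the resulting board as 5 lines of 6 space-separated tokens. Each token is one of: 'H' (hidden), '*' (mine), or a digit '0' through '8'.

H H 1 H H H
H H H H H H
H H H H H H
H H H H H H
H H H H H H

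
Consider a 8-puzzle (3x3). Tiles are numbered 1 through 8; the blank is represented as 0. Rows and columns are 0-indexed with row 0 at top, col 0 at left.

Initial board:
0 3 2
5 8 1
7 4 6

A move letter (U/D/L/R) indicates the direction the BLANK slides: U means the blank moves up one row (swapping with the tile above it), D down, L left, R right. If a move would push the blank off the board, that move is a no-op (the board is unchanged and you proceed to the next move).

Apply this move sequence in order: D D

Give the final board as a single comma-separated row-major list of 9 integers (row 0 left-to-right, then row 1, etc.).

Answer: 5, 3, 2, 7, 8, 1, 0, 4, 6

Derivation:
After move 1 (D):
5 3 2
0 8 1
7 4 6

After move 2 (D):
5 3 2
7 8 1
0 4 6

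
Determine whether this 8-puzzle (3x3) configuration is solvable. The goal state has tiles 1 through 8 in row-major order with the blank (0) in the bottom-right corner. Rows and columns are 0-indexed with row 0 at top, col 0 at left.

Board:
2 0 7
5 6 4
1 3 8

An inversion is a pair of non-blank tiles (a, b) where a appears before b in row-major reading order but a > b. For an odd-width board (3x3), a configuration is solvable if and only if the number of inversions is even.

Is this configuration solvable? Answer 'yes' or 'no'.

Answer: yes

Derivation:
Inversions (pairs i<j in row-major order where tile[i] > tile[j] > 0): 14
14 is even, so the puzzle is solvable.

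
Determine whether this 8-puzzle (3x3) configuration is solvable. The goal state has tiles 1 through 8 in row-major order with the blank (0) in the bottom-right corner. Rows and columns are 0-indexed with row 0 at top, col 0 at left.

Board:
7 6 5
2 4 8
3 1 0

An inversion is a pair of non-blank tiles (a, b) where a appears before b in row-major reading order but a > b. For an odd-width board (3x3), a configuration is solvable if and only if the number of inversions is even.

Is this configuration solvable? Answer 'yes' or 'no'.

Inversions (pairs i<j in row-major order where tile[i] > tile[j] > 0): 21
21 is odd, so the puzzle is not solvable.

Answer: no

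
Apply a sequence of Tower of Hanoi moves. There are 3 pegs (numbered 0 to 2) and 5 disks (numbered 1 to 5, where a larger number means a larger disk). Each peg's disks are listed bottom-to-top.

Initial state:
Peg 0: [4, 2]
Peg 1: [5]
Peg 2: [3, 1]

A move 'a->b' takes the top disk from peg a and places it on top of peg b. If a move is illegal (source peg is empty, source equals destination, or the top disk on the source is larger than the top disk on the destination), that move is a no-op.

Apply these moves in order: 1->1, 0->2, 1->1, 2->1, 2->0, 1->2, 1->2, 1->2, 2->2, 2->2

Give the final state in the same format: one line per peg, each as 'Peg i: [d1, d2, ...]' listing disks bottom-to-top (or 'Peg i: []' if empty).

Answer: Peg 0: [4, 2]
Peg 1: [5]
Peg 2: [3, 1]

Derivation:
After move 1 (1->1):
Peg 0: [4, 2]
Peg 1: [5]
Peg 2: [3, 1]

After move 2 (0->2):
Peg 0: [4, 2]
Peg 1: [5]
Peg 2: [3, 1]

After move 3 (1->1):
Peg 0: [4, 2]
Peg 1: [5]
Peg 2: [3, 1]

After move 4 (2->1):
Peg 0: [4, 2]
Peg 1: [5, 1]
Peg 2: [3]

After move 5 (2->0):
Peg 0: [4, 2]
Peg 1: [5, 1]
Peg 2: [3]

After move 6 (1->2):
Peg 0: [4, 2]
Peg 1: [5]
Peg 2: [3, 1]

After move 7 (1->2):
Peg 0: [4, 2]
Peg 1: [5]
Peg 2: [3, 1]

After move 8 (1->2):
Peg 0: [4, 2]
Peg 1: [5]
Peg 2: [3, 1]

After move 9 (2->2):
Peg 0: [4, 2]
Peg 1: [5]
Peg 2: [3, 1]

After move 10 (2->2):
Peg 0: [4, 2]
Peg 1: [5]
Peg 2: [3, 1]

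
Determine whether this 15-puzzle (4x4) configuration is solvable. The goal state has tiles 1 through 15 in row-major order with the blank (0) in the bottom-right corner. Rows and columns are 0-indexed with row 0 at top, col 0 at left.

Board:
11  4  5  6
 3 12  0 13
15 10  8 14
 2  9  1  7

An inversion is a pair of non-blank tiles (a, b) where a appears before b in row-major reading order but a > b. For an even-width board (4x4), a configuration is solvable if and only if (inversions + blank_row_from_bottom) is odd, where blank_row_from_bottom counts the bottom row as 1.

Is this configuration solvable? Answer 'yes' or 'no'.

Inversions: 55
Blank is in row 1 (0-indexed from top), which is row 3 counting from the bottom (bottom = 1).
55 + 3 = 58, which is even, so the puzzle is not solvable.

Answer: no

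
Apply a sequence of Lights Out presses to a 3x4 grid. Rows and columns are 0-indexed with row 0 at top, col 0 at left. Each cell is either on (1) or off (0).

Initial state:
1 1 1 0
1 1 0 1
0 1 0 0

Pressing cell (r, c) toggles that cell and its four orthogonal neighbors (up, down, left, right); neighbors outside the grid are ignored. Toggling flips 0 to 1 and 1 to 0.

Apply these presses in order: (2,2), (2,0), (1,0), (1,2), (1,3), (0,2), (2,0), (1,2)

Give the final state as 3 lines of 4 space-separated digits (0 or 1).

Answer: 0 0 0 0
0 0 1 0
1 0 1 0

Derivation:
After press 1 at (2,2):
1 1 1 0
1 1 1 1
0 0 1 1

After press 2 at (2,0):
1 1 1 0
0 1 1 1
1 1 1 1

After press 3 at (1,0):
0 1 1 0
1 0 1 1
0 1 1 1

After press 4 at (1,2):
0 1 0 0
1 1 0 0
0 1 0 1

After press 5 at (1,3):
0 1 0 1
1 1 1 1
0 1 0 0

After press 6 at (0,2):
0 0 1 0
1 1 0 1
0 1 0 0

After press 7 at (2,0):
0 0 1 0
0 1 0 1
1 0 0 0

After press 8 at (1,2):
0 0 0 0
0 0 1 0
1 0 1 0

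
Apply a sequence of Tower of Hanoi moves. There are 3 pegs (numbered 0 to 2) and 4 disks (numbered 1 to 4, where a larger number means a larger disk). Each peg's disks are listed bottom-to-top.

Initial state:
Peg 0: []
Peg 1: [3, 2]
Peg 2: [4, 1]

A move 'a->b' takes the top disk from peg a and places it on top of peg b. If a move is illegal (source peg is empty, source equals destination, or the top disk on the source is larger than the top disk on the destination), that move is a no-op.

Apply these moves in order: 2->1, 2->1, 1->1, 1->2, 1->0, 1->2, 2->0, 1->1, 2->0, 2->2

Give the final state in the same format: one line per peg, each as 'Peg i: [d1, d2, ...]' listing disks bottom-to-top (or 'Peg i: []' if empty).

After move 1 (2->1):
Peg 0: []
Peg 1: [3, 2, 1]
Peg 2: [4]

After move 2 (2->1):
Peg 0: []
Peg 1: [3, 2, 1]
Peg 2: [4]

After move 3 (1->1):
Peg 0: []
Peg 1: [3, 2, 1]
Peg 2: [4]

After move 4 (1->2):
Peg 0: []
Peg 1: [3, 2]
Peg 2: [4, 1]

After move 5 (1->0):
Peg 0: [2]
Peg 1: [3]
Peg 2: [4, 1]

After move 6 (1->2):
Peg 0: [2]
Peg 1: [3]
Peg 2: [4, 1]

After move 7 (2->0):
Peg 0: [2, 1]
Peg 1: [3]
Peg 2: [4]

After move 8 (1->1):
Peg 0: [2, 1]
Peg 1: [3]
Peg 2: [4]

After move 9 (2->0):
Peg 0: [2, 1]
Peg 1: [3]
Peg 2: [4]

After move 10 (2->2):
Peg 0: [2, 1]
Peg 1: [3]
Peg 2: [4]

Answer: Peg 0: [2, 1]
Peg 1: [3]
Peg 2: [4]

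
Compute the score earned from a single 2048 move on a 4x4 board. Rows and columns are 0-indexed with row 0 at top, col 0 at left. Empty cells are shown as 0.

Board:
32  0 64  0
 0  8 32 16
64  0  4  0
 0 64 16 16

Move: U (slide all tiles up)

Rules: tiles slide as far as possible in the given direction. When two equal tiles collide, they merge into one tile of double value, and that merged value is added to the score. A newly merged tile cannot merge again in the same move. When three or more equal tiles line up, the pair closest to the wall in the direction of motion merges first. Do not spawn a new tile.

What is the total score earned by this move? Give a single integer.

Slide up:
col 0: [32, 0, 64, 0] -> [32, 64, 0, 0]  score +0 (running 0)
col 1: [0, 8, 0, 64] -> [8, 64, 0, 0]  score +0 (running 0)
col 2: [64, 32, 4, 16] -> [64, 32, 4, 16]  score +0 (running 0)
col 3: [0, 16, 0, 16] -> [32, 0, 0, 0]  score +32 (running 32)
Board after move:
32  8 64 32
64 64 32  0
 0  0  4  0
 0  0 16  0

Answer: 32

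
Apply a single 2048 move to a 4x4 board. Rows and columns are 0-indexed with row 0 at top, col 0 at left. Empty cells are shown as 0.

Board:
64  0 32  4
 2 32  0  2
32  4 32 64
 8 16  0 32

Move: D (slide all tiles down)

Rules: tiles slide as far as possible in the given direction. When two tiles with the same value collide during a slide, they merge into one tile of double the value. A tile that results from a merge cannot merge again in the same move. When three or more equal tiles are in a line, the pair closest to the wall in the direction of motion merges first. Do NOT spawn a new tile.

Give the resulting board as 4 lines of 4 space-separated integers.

Answer: 64  0  0  4
 2 32  0  2
32  4  0 64
 8 16 64 32

Derivation:
Slide down:
col 0: [64, 2, 32, 8] -> [64, 2, 32, 8]
col 1: [0, 32, 4, 16] -> [0, 32, 4, 16]
col 2: [32, 0, 32, 0] -> [0, 0, 0, 64]
col 3: [4, 2, 64, 32] -> [4, 2, 64, 32]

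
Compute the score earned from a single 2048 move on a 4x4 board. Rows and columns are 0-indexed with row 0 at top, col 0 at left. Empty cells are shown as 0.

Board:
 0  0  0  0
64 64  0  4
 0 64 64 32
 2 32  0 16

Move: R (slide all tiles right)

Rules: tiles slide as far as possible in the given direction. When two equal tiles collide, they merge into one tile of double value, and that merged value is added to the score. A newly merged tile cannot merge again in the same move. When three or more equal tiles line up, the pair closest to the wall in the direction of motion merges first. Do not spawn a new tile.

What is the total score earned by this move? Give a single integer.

Slide right:
row 0: [0, 0, 0, 0] -> [0, 0, 0, 0]  score +0 (running 0)
row 1: [64, 64, 0, 4] -> [0, 0, 128, 4]  score +128 (running 128)
row 2: [0, 64, 64, 32] -> [0, 0, 128, 32]  score +128 (running 256)
row 3: [2, 32, 0, 16] -> [0, 2, 32, 16]  score +0 (running 256)
Board after move:
  0   0   0   0
  0   0 128   4
  0   0 128  32
  0   2  32  16

Answer: 256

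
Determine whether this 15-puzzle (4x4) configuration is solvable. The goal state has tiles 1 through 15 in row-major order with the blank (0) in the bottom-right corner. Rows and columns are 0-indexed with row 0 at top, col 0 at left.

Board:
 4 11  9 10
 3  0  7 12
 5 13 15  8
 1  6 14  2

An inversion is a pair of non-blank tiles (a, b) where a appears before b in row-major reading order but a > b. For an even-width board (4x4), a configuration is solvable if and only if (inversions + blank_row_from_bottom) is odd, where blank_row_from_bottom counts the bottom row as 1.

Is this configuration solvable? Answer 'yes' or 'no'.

Inversions: 53
Blank is in row 1 (0-indexed from top), which is row 3 counting from the bottom (bottom = 1).
53 + 3 = 56, which is even, so the puzzle is not solvable.

Answer: no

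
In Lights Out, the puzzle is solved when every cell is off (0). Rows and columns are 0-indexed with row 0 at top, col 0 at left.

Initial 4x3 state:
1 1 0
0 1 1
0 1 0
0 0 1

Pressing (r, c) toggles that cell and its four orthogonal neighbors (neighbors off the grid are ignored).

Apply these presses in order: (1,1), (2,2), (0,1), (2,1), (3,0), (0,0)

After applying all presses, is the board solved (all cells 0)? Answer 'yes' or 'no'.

Answer: no

Derivation:
After press 1 at (1,1):
1 0 0
1 0 0
0 0 0
0 0 1

After press 2 at (2,2):
1 0 0
1 0 1
0 1 1
0 0 0

After press 3 at (0,1):
0 1 1
1 1 1
0 1 1
0 0 0

After press 4 at (2,1):
0 1 1
1 0 1
1 0 0
0 1 0

After press 5 at (3,0):
0 1 1
1 0 1
0 0 0
1 0 0

After press 6 at (0,0):
1 0 1
0 0 1
0 0 0
1 0 0

Lights still on: 4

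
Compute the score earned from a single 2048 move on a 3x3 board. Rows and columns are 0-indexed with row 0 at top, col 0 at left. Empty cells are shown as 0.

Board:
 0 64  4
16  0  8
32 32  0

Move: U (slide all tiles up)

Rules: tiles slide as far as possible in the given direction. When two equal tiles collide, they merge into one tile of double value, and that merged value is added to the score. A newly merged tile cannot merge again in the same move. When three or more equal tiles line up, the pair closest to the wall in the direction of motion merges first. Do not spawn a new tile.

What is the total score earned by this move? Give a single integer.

Answer: 0

Derivation:
Slide up:
col 0: [0, 16, 32] -> [16, 32, 0]  score +0 (running 0)
col 1: [64, 0, 32] -> [64, 32, 0]  score +0 (running 0)
col 2: [4, 8, 0] -> [4, 8, 0]  score +0 (running 0)
Board after move:
16 64  4
32 32  8
 0  0  0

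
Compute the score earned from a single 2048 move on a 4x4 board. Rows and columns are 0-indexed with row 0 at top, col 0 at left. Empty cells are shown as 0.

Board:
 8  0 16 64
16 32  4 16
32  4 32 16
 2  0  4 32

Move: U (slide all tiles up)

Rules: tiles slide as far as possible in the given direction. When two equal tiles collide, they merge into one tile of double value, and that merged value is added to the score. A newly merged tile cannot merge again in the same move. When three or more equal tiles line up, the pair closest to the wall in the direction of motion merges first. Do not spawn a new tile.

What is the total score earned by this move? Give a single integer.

Answer: 32

Derivation:
Slide up:
col 0: [8, 16, 32, 2] -> [8, 16, 32, 2]  score +0 (running 0)
col 1: [0, 32, 4, 0] -> [32, 4, 0, 0]  score +0 (running 0)
col 2: [16, 4, 32, 4] -> [16, 4, 32, 4]  score +0 (running 0)
col 3: [64, 16, 16, 32] -> [64, 32, 32, 0]  score +32 (running 32)
Board after move:
 8 32 16 64
16  4  4 32
32  0 32 32
 2  0  4  0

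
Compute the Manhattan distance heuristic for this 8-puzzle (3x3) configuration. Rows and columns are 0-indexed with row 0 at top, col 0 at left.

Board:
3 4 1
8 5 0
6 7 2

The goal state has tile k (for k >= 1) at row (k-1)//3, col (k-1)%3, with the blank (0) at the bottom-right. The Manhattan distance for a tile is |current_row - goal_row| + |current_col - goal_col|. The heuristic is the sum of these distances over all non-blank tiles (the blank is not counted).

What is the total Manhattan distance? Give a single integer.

Answer: 15

Derivation:
Tile 3: (0,0)->(0,2) = 2
Tile 4: (0,1)->(1,0) = 2
Tile 1: (0,2)->(0,0) = 2
Tile 8: (1,0)->(2,1) = 2
Tile 5: (1,1)->(1,1) = 0
Tile 6: (2,0)->(1,2) = 3
Tile 7: (2,1)->(2,0) = 1
Tile 2: (2,2)->(0,1) = 3
Sum: 2 + 2 + 2 + 2 + 0 + 3 + 1 + 3 = 15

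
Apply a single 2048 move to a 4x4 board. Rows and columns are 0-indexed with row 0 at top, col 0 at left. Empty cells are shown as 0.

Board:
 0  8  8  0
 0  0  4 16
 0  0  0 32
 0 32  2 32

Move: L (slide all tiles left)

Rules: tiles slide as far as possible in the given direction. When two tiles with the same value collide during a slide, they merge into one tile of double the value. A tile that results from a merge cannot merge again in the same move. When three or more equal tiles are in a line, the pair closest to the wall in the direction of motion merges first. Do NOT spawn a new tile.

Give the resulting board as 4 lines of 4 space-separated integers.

Slide left:
row 0: [0, 8, 8, 0] -> [16, 0, 0, 0]
row 1: [0, 0, 4, 16] -> [4, 16, 0, 0]
row 2: [0, 0, 0, 32] -> [32, 0, 0, 0]
row 3: [0, 32, 2, 32] -> [32, 2, 32, 0]

Answer: 16  0  0  0
 4 16  0  0
32  0  0  0
32  2 32  0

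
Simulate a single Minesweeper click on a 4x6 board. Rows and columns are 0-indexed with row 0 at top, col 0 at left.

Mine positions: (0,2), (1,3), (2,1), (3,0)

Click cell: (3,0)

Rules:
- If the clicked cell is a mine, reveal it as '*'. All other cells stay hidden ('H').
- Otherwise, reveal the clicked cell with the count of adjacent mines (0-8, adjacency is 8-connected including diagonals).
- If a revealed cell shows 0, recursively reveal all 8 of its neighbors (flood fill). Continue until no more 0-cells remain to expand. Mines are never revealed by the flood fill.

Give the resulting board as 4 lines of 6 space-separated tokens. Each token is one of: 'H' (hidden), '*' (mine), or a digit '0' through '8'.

H H H H H H
H H H H H H
H H H H H H
* H H H H H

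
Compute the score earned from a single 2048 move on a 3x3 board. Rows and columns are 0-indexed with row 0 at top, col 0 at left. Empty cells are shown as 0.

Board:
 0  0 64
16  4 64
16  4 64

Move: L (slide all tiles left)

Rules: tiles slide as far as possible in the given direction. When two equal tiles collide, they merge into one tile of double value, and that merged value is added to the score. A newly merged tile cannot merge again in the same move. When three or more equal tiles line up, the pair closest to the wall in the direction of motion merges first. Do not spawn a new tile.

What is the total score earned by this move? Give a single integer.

Answer: 0

Derivation:
Slide left:
row 0: [0, 0, 64] -> [64, 0, 0]  score +0 (running 0)
row 1: [16, 4, 64] -> [16, 4, 64]  score +0 (running 0)
row 2: [16, 4, 64] -> [16, 4, 64]  score +0 (running 0)
Board after move:
64  0  0
16  4 64
16  4 64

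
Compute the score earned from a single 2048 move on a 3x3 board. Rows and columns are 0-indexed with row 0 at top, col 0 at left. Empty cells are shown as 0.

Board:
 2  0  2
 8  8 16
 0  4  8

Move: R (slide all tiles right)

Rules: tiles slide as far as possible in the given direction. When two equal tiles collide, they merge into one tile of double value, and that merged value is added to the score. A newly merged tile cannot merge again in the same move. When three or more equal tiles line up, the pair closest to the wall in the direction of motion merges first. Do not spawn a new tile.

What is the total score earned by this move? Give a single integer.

Slide right:
row 0: [2, 0, 2] -> [0, 0, 4]  score +4 (running 4)
row 1: [8, 8, 16] -> [0, 16, 16]  score +16 (running 20)
row 2: [0, 4, 8] -> [0, 4, 8]  score +0 (running 20)
Board after move:
 0  0  4
 0 16 16
 0  4  8

Answer: 20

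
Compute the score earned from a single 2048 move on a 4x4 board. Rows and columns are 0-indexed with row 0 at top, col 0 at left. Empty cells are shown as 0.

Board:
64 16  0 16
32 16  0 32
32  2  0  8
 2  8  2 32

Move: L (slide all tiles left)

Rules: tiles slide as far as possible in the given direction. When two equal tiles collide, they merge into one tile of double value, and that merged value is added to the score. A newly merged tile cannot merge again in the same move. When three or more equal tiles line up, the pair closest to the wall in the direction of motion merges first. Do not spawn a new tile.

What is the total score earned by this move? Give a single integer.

Answer: 32

Derivation:
Slide left:
row 0: [64, 16, 0, 16] -> [64, 32, 0, 0]  score +32 (running 32)
row 1: [32, 16, 0, 32] -> [32, 16, 32, 0]  score +0 (running 32)
row 2: [32, 2, 0, 8] -> [32, 2, 8, 0]  score +0 (running 32)
row 3: [2, 8, 2, 32] -> [2, 8, 2, 32]  score +0 (running 32)
Board after move:
64 32  0  0
32 16 32  0
32  2  8  0
 2  8  2 32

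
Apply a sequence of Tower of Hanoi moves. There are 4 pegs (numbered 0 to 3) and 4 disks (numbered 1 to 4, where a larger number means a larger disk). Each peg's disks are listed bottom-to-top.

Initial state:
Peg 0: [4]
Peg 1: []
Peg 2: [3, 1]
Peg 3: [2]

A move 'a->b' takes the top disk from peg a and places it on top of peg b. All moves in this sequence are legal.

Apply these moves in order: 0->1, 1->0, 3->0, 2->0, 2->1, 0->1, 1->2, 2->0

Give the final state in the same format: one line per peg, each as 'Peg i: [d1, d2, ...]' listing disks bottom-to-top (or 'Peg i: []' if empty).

After move 1 (0->1):
Peg 0: []
Peg 1: [4]
Peg 2: [3, 1]
Peg 3: [2]

After move 2 (1->0):
Peg 0: [4]
Peg 1: []
Peg 2: [3, 1]
Peg 3: [2]

After move 3 (3->0):
Peg 0: [4, 2]
Peg 1: []
Peg 2: [3, 1]
Peg 3: []

After move 4 (2->0):
Peg 0: [4, 2, 1]
Peg 1: []
Peg 2: [3]
Peg 3: []

After move 5 (2->1):
Peg 0: [4, 2, 1]
Peg 1: [3]
Peg 2: []
Peg 3: []

After move 6 (0->1):
Peg 0: [4, 2]
Peg 1: [3, 1]
Peg 2: []
Peg 3: []

After move 7 (1->2):
Peg 0: [4, 2]
Peg 1: [3]
Peg 2: [1]
Peg 3: []

After move 8 (2->0):
Peg 0: [4, 2, 1]
Peg 1: [3]
Peg 2: []
Peg 3: []

Answer: Peg 0: [4, 2, 1]
Peg 1: [3]
Peg 2: []
Peg 3: []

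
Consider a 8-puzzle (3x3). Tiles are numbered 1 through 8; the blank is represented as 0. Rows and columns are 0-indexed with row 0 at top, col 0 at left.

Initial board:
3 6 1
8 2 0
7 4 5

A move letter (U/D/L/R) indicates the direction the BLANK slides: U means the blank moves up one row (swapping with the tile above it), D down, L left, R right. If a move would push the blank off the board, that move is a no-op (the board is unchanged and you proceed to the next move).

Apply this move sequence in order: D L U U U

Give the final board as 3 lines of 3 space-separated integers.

After move 1 (D):
3 6 1
8 2 5
7 4 0

After move 2 (L):
3 6 1
8 2 5
7 0 4

After move 3 (U):
3 6 1
8 0 5
7 2 4

After move 4 (U):
3 0 1
8 6 5
7 2 4

After move 5 (U):
3 0 1
8 6 5
7 2 4

Answer: 3 0 1
8 6 5
7 2 4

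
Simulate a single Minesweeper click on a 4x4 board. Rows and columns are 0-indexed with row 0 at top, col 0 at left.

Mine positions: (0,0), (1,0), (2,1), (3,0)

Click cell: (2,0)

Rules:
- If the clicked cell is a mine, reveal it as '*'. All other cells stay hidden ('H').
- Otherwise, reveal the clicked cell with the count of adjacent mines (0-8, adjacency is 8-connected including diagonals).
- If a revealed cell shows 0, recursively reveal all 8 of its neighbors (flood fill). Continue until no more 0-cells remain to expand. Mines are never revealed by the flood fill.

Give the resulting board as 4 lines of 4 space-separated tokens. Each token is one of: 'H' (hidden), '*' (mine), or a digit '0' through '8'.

H H H H
H H H H
3 H H H
H H H H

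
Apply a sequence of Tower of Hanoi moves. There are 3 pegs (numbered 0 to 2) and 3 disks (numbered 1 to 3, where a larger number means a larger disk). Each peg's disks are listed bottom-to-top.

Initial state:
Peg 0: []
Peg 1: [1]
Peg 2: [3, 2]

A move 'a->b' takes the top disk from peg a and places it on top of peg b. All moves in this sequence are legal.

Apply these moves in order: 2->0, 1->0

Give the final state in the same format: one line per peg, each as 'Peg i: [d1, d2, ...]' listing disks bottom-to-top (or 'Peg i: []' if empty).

Answer: Peg 0: [2, 1]
Peg 1: []
Peg 2: [3]

Derivation:
After move 1 (2->0):
Peg 0: [2]
Peg 1: [1]
Peg 2: [3]

After move 2 (1->0):
Peg 0: [2, 1]
Peg 1: []
Peg 2: [3]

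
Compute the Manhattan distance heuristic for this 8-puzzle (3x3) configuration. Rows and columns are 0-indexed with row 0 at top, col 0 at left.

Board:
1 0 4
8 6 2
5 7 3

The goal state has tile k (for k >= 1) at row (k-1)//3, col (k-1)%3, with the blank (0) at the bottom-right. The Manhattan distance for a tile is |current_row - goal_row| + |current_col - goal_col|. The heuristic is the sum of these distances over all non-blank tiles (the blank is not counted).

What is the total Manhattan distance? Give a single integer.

Answer: 13

Derivation:
Tile 1: at (0,0), goal (0,0), distance |0-0|+|0-0| = 0
Tile 4: at (0,2), goal (1,0), distance |0-1|+|2-0| = 3
Tile 8: at (1,0), goal (2,1), distance |1-2|+|0-1| = 2
Tile 6: at (1,1), goal (1,2), distance |1-1|+|1-2| = 1
Tile 2: at (1,2), goal (0,1), distance |1-0|+|2-1| = 2
Tile 5: at (2,0), goal (1,1), distance |2-1|+|0-1| = 2
Tile 7: at (2,1), goal (2,0), distance |2-2|+|1-0| = 1
Tile 3: at (2,2), goal (0,2), distance |2-0|+|2-2| = 2
Sum: 0 + 3 + 2 + 1 + 2 + 2 + 1 + 2 = 13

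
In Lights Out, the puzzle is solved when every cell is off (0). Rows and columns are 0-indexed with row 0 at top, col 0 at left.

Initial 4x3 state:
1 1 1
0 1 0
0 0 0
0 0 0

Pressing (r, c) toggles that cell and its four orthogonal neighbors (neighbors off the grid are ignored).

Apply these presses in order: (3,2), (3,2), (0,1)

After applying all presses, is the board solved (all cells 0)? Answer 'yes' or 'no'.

After press 1 at (3,2):
1 1 1
0 1 0
0 0 1
0 1 1

After press 2 at (3,2):
1 1 1
0 1 0
0 0 0
0 0 0

After press 3 at (0,1):
0 0 0
0 0 0
0 0 0
0 0 0

Lights still on: 0

Answer: yes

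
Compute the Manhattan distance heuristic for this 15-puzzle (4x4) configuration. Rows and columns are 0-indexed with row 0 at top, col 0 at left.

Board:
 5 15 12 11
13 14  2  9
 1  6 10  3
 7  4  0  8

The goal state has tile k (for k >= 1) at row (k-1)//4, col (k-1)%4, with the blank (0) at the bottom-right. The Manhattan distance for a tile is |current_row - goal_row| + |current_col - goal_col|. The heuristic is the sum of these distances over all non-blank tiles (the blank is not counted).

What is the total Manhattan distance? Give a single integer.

Answer: 39

Derivation:
Tile 5: at (0,0), goal (1,0), distance |0-1|+|0-0| = 1
Tile 15: at (0,1), goal (3,2), distance |0-3|+|1-2| = 4
Tile 12: at (0,2), goal (2,3), distance |0-2|+|2-3| = 3
Tile 11: at (0,3), goal (2,2), distance |0-2|+|3-2| = 3
Tile 13: at (1,0), goal (3,0), distance |1-3|+|0-0| = 2
Tile 14: at (1,1), goal (3,1), distance |1-3|+|1-1| = 2
Tile 2: at (1,2), goal (0,1), distance |1-0|+|2-1| = 2
Tile 9: at (1,3), goal (2,0), distance |1-2|+|3-0| = 4
Tile 1: at (2,0), goal (0,0), distance |2-0|+|0-0| = 2
Tile 6: at (2,1), goal (1,1), distance |2-1|+|1-1| = 1
Tile 10: at (2,2), goal (2,1), distance |2-2|+|2-1| = 1
Tile 3: at (2,3), goal (0,2), distance |2-0|+|3-2| = 3
Tile 7: at (3,0), goal (1,2), distance |3-1|+|0-2| = 4
Tile 4: at (3,1), goal (0,3), distance |3-0|+|1-3| = 5
Tile 8: at (3,3), goal (1,3), distance |3-1|+|3-3| = 2
Sum: 1 + 4 + 3 + 3 + 2 + 2 + 2 + 4 + 2 + 1 + 1 + 3 + 4 + 5 + 2 = 39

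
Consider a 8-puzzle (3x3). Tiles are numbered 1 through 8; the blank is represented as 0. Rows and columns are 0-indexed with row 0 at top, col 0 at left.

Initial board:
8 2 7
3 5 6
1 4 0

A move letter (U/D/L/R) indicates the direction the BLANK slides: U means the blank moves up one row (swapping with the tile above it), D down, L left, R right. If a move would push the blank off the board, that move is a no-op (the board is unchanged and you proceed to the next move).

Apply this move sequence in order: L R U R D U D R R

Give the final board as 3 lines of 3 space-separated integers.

Answer: 8 2 7
3 5 6
1 4 0

Derivation:
After move 1 (L):
8 2 7
3 5 6
1 0 4

After move 2 (R):
8 2 7
3 5 6
1 4 0

After move 3 (U):
8 2 7
3 5 0
1 4 6

After move 4 (R):
8 2 7
3 5 0
1 4 6

After move 5 (D):
8 2 7
3 5 6
1 4 0

After move 6 (U):
8 2 7
3 5 0
1 4 6

After move 7 (D):
8 2 7
3 5 6
1 4 0

After move 8 (R):
8 2 7
3 5 6
1 4 0

After move 9 (R):
8 2 7
3 5 6
1 4 0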